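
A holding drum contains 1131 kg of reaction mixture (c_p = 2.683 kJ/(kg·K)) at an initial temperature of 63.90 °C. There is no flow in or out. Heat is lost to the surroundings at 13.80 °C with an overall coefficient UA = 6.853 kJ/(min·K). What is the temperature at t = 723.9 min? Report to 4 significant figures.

23.57 °C

M c_p dT/dt = −UA(T − T_amb).
dT/dt = (T_ss − T)/τ with T_ss = T_amb = 13.8000 °C, τ = M c_p/UA = 1131·2.683/6.853 = 442.795 min.
T approaches T_ss exponentially: T(t) = T_ss + (T₀ − T_ss) e^(−t/τ).
T(723.9) = 13.8000 + (50.1000)·0.194983 = 23.5686 °C.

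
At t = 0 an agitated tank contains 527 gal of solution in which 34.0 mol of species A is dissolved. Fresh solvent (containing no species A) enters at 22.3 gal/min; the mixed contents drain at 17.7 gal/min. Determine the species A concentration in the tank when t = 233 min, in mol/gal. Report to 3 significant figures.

0.000297 mol/gal

Total volume: dV/dt = Q_in − Q_out = 4.6000 gal/min, so V(t) = 527 + 4.6000 t and V(233) = 1598.8 gal.
Solute balance: dm/dt = 0 − Q_out C = −Q_out m/V(t).
dm/m = −Q_out dt/(V₀ + 4.6000 t); integrating gives ln(m/m₀) = −(Q_out/(Q_in−Q_out)) ln(V/V₀).
m = m₀ (V₀/V)^(Q_out/(Q_in−Q_out)) = 34.0 × (527/1598.8)^(3.8478) = 0.47521 mol.
C = m/V = 0.47521/1598.8 = 0.00029723 mol/gal.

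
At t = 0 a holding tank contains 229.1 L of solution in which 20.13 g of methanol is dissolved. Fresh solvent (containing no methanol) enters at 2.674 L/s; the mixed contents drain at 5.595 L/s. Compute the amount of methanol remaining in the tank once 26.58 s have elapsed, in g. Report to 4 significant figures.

Let m(t) be the amount of methanol. Volume: V(t) = V₀ + (Q_in − Q_out) t = 229.1 − 2.92100 t; V(26.58) = 151.460 L.
Species balance (pure solvent in): dm/dt = −Q_out · m/V(t).
Separate: dm/m = −Q_out dt/V(t) ⇒ ln(m/m₀) = −(Q_out/(Q_in−Q_out)) ln(V/V₀).
m = m₀ (V₀/V)^(Q_out/(Q_in−Q_out)) = 20.13 × (229.1/151.460)^(-1.91544) = 9.11142 g.

9.111 g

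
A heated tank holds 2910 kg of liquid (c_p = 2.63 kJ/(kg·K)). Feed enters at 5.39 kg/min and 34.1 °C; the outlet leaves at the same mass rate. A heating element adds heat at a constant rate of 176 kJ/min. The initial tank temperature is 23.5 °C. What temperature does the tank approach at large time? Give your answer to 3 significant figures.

46.5 °C

M c_p dT/dt = ṁ c_p (T_in − T) + Q̇.
At steady state dT/dt = 0 ⇒ T_ss = T_in + Q̇/(ṁ c_p) = 34.1 + 176/(5.39·2.63) = 46.516 °C.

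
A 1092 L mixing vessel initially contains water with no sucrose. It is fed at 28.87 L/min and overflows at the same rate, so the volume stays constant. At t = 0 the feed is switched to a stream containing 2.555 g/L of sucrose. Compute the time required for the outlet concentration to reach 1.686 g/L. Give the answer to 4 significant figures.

Accumulation = in − out for the solute gives V dC/dt = Q(C_in − C), so τ = V/Q = 37.8247 min.
C(t) = C_in + (C₀ − C_in) e^(−t/τ). Set C = 1.686 and solve for t:
e^(−t/τ) = (C − C_in)/(C₀ − C_in) = (1.686 − 2.555)/(0 − 2.555) = 0.340117
t = −τ ln(…) = 37.8247 × 1.07846 = 40.7926 min.

40.79 min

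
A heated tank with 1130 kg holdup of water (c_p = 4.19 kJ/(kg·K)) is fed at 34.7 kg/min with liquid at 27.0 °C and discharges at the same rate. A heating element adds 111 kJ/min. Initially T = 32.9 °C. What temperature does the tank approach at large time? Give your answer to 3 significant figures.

27.8 °C

M c_p dT/dt = ṁ c_p (T_in − T) + Q̇.
At steady state dT/dt = 0 ⇒ T_ss = T_in + Q̇/(ṁ c_p) = 27.0 + 111/(34.7·4.19) = 27.763 °C.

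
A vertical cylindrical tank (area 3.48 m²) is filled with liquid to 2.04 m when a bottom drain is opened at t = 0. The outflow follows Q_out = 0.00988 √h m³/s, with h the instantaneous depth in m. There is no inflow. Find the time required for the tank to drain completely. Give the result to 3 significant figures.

With no inflow, A dh/dt = −0.00988 √h.
∫ h^(−1/2) dh = −(0.00988/A) ∫ dt, giving 2√h = 2√h₀ − (0.00988/A) t.
Tank is empty when √h = 0: t_empty = 2A√h₀/0.00988.
t_empty = 2·3.48·√2.04/0.00988 = 6.9600·1.4283/0.00988 = 1006.2 s.

1010 s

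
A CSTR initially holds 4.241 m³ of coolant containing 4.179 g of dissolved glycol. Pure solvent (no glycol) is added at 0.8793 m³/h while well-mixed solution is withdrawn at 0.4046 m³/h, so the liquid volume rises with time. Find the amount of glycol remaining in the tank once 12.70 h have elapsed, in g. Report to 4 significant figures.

1.967 g

Total volume: dV/dt = Q_in − Q_out = 0.474700 m³/h, so V(t) = 4.241 + 0.474700 t and V(12.70) = 10.2697 m³.
Solute balance: dm/dt = 0 − Q_out C = −Q_out m/V(t).
Separate: dm/m = −Q_out dt/V(t) ⇒ ln(m/m₀) = −(Q_out/(Q_in−Q_out)) ln(V/V₀).
m = m₀ (V₀/V)^(Q_out/(Q_in−Q_out)) = 4.179 × (4.241/10.2697)^(0.852328) = 1.96654 g.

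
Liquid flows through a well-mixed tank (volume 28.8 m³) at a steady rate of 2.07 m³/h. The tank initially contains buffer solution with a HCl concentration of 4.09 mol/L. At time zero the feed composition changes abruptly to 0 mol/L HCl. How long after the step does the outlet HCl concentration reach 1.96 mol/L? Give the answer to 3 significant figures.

Species balance: V dC/dt = Q(C_in − C) ⇒ τ = V/Q = 13.913 h.
C(t) = C_in + (C₀ − C_in) e^(−t/τ). Set C = 1.96 and solve for t:
e^(−t/τ) = (C − C_in)/(C₀ − C_in) = (1.96 − 0)/(4.09 − 0) = 0.47922
t = −τ ln(…) = 13.913 × 0.73560 = 10.234 h.

10.2 h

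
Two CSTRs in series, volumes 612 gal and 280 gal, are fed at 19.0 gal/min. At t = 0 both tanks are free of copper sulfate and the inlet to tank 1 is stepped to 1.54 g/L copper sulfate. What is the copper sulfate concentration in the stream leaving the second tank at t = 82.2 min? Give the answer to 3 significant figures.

Species balance on tank i: dCᵢ/dt = (Cᵢ₋₁ − Cᵢ)/τᵢ with τᵢ = Vᵢ/Q.
τ₁ = 612/19.0 = 32.211 min; τ₂ = 280/19.0 = 14.737 min.
Solving the cascade with C₁(0)=C₂(0)=0 gives C₂(t) = C_in[1 − (τ₁ e^(−t/τ₁) − τ₂ e^(−t/τ₂))/(τ₁ − τ₂)].
At t = 82.2: e^(−t/τ₁) = 0.077929, e^(−t/τ₂) = 0.0037807.
C₂ = 1.54·[1 − (32.211·0.077929 − 14.737·0.0037807)/(17.474)] = 1.54·0.85954 = 1.3237 g/L.

1.32 g/L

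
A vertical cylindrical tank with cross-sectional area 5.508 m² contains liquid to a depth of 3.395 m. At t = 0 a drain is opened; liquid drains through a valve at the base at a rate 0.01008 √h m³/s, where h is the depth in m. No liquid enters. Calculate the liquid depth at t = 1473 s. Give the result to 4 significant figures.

0.2447 m

Unsteady balance on liquid volume: A dh/dt = −0.01008 √h.
Separate and integrate: 2(√h − √h₀) = −(0.01008/A) t.
√h = √3.395 − 0.01008·1473/(2·5.508) = 1.84255 − 1.34784 = 0.494709.
h = 0.494709² = 0.244737 m.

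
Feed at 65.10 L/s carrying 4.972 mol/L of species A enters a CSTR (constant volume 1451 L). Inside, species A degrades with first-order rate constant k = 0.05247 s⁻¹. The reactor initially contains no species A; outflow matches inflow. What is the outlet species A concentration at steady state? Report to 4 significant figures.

Accumulation = in − out − consumed: V dC/dt = Q C_in − Q C − k V C.
Steady state (dC/dt = 0): C_ss = Q C_in/(Q + kV) = C_in/(1 + kV/Q).
C_ss = 65.10·4.972/(65.10 + 0.05247·1451) = 323.677/141.234 = 2.29178 mol/L.

2.292 mol/L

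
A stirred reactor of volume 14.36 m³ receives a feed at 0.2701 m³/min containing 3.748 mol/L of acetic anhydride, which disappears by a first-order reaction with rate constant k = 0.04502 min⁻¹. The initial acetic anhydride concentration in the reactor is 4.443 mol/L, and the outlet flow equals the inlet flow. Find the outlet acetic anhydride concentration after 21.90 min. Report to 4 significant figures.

1.929 mol/L

Accumulation = in − out − consumed: V dC/dt = Q C_in − Q C − k V C.
This is linear with rate a = Q/V + k = 0.0638292 min⁻¹.
C_ss = Q C_in/(Q + kV) = 1.10446 mol/L; C(t) = C_ss + (C₀ − C_ss) e^(−a t).
C(21.90) = 1.10446 + (3.33854)·e^(−0.0638292·21.90) = 1.10446 + (3.33854)·0.247125 = 1.92950 mol/L.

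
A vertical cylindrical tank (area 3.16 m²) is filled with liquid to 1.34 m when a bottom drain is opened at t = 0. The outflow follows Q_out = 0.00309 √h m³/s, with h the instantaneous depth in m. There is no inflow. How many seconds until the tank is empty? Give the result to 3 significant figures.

2370 s

With no inflow, A dh/dt = −0.00309 √h.
Separate and integrate: 2(√h − √h₀) = −(0.00309/A) t.
Set h = 0: 2√h₀ = (0.00309/A) t_empty ⇒ t_empty = 2A√h₀/0.00309.
t_empty = 2·3.16·√1.34/0.00309 = 6.3200·1.1576/0.00309 = 2367.6 s.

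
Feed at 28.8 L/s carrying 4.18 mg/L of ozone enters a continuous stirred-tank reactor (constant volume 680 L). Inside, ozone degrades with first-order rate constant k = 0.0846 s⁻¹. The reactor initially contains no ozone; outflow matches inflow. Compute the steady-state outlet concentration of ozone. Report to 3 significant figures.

Accumulation = in − out − consumed: V dC/dt = Q C_in − Q C − k V C.
At steady state: 0 = Q C_in − (Q + kV) C_ss, so C_ss = Q C_in/(Q + kV).
C_ss = 28.8·4.18/(28.8 + 0.0846·680) = 120.38/86.328 = 1.3945 mg/L.

1.39 mg/L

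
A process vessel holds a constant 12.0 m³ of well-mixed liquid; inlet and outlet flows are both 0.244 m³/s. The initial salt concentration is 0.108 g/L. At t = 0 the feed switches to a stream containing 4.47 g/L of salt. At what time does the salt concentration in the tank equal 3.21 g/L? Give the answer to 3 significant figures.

Species balance: V dC/dt = Q(C_in − C) ⇒ τ = V/Q = 49.180 s.
C(t) = C_in + (C₀ − C_in) e^(−t/τ). Set C = 3.21 and solve for t:
e^(−t/τ) = (C − C_in)/(C₀ − C_in) = (3.21 − 4.47)/(0.108 − 4.47) = 0.28886
t = −τ ln(…) = 49.180 × 1.2418 = 61.073 s.

61.1 s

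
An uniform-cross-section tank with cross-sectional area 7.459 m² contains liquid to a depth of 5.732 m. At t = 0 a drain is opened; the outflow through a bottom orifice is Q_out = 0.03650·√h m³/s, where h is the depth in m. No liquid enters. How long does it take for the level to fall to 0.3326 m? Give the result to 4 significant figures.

742.8 s

A dh/dt = −Q_out = −0.03650 √h.
∫ h^(−1/2) dh = −(0.03650/A) ∫ dt, giving 2√h = 2√h₀ − (0.03650/A) t.
t = 2A(√h₀ − √h)/0.03650 = 2·7.459·(√5.732 − √0.3326)/0.03650
  = 14.9180 × (2.39416 − 0.576715) / 0.03650 = 742.812 s.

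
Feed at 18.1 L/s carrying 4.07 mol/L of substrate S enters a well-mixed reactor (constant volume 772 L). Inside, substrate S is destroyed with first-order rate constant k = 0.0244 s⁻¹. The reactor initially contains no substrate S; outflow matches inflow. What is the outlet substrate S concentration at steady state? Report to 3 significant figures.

V dC/dt = Q(C_in − C) − k V C.
At steady state: 0 = Q C_in − (Q + kV) C_ss, so C_ss = Q C_in/(Q + kV).
C_ss = 18.1·4.07/(18.1 + 0.0244·772) = 73.667/36.937 = 1.9944 mol/L.

1.99 mol/L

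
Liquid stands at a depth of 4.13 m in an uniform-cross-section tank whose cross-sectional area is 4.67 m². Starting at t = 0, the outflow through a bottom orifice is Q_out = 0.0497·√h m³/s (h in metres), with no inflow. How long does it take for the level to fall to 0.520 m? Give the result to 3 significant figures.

A dh/dt = −Q_out = −0.0497 √h.
Separate and integrate: 2(√h − √h₀) = −(0.0497/A) t.
t = 2A(√h₀ − √h)/0.0497 = 2·4.67·(√4.13 − √0.520)/0.0497
  = 9.3400 × (2.0322 − 0.72111) / 0.0497 = 246.40 s.

246 s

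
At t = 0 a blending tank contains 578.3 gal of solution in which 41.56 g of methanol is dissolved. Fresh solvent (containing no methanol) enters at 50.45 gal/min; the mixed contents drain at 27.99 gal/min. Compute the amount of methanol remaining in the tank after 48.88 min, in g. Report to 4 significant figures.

11.03 g

Total volume: dV/dt = Q_in − Q_out = 22.4600 gal/min, so V(t) = 578.3 + 22.4600 t and V(48.88) = 1676.14 gal.
Species balance (pure solvent in): dm/dt = −Q_out · m/V(t).
dm/m = −Q_out dt/(V₀ + 22.4600 t); integrating gives ln(m/m₀) = −(Q_out/(Q_in−Q_out)) ln(V/V₀).
m = m₀ (V₀/V)^(Q_out/(Q_in−Q_out)) = 41.56 × (578.3/1676.14)^(1.24622) = 11.0338 g.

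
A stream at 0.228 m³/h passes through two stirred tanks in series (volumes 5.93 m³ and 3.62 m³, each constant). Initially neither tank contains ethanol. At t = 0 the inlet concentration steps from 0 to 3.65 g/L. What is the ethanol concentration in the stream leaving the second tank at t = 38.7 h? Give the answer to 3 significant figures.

2.03 g/L

Time constants: τᵢ = Vᵢ/Q for each well-mixed tank.
τ₁ = 5.93/0.228 = 26.009 h; τ₂ = 3.62/0.228 = 15.877 h.
Tank 1: C₁ = C_in(1 − e^(−t/τ₁)). Tank 2 (τ₁ ≠ τ₂): C₂ = C_in[1 − (τ₁ e^(−t/τ₁) − τ₂ e^(−t/τ₂))/(τ₁ − τ₂)].
At t = 38.7: e^(−t/τ₁) = 0.22583, e^(−t/τ₂) = 0.087383.
C₂ = 3.65·[1 − (26.009·0.22583 − 15.877·0.087383)/(10.132)] = 3.65·0.55720 = 2.0338 g/L.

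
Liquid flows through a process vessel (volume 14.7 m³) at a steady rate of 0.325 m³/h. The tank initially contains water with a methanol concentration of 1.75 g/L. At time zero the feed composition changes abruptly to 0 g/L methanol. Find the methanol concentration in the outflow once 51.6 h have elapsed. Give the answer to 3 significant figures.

0.559 g/L

Mass balance on the solute (V constant): V dC/dt = Q(C_in − C).
So dC/dt = (C_in − C)/τ with τ = V/Q = 14.7/0.325 = 45.231 h.
This is linear first-order; C(t) = C_in + (C₀ − C_in) e^(−t/τ).
C(51.6) = 0 + (1.75 − 0)·e^(−51.6/45.231) = 0 + (1.7500)·0.31956 = 0.55923 g/L.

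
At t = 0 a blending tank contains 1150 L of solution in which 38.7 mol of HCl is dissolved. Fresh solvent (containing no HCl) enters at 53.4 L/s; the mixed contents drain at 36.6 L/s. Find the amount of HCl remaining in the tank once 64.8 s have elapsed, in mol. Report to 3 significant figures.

Let m(t) be the amount of HCl. Volume: V(t) = V₀ + (Q_in − Q_out) t = 1150 + 16.800 t; V(64.8) = 2238.6 L.
No HCl enters, so dm/dt = −Q_out · (m/V).
dm/m = −Q_out dt/(V₀ + 16.800 t); integrating gives ln(m/m₀) = −(Q_out/(Q_in−Q_out)) ln(V/V₀).
m = m₀ (V₀/V)^(Q_out/(Q_in−Q_out)) = 38.7 × (1150/2238.6)^(2.1786) = 9.0673 mol.

9.07 mol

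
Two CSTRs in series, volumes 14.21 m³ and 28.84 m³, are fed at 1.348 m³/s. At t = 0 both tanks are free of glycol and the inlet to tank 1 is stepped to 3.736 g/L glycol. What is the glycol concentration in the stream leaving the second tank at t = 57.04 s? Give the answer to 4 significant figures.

3.240 g/L

Each tank obeys Vᵢ dCᵢ/dt = Q(Cᵢ₋₁ − Cᵢ), so τᵢ = Vᵢ/Q.
τ₁ = 14.21/1.348 = 10.5415 s; τ₂ = 28.84/1.348 = 21.3947 s.
Tank 1: C₁ = C_in(1 − e^(−t/τ₁)). Tank 2 (τ₁ ≠ τ₂): C₂ = C_in[1 − (τ₁ e^(−t/τ₁) − τ₂ e^(−t/τ₂))/(τ₁ − τ₂)].
At t = 57.04: e^(−t/τ₁) = 0.00446729, e^(−t/τ₂) = 0.0695238.
C₂ = 3.736·[1 − (10.5415·0.00446729 − 21.3947·0.0695238)/(-10.8531)] = 3.736·0.867287 = 3.24019 g/L.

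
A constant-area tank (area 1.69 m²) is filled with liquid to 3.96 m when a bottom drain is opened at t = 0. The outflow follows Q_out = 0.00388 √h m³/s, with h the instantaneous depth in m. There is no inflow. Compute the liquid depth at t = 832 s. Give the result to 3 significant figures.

A dh/dt = −Q_out = −0.00388 √h.
∫ h^(−1/2) dh = −(0.00388/A) ∫ dt, giving 2√h = 2√h₀ − (0.00388/A) t.
√h = √3.96 − 0.00388·832/(2·1.69) = 1.9900 − 0.95508 = 1.0349.
h = 1.0349² = 1.0710 m.

1.07 m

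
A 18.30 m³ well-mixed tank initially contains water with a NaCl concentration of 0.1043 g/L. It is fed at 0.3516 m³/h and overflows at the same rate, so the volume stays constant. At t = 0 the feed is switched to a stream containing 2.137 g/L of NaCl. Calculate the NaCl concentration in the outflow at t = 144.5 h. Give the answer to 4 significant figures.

Transient balance on the dissolved component: V dC/dt = Q(C_in − C).
So dC/dt = (C_in − C)/τ with τ = V/Q = 18.30/0.3516 = 52.0478 h.
Integrating: C(t) = C_in + (C₀ − C_in) e^(−t/τ).
C(144.5) = 2.137 + (0.1043 − 2.137)·e^(−144.5/52.0478) = 2.137 + (-2.03270)·0.0622688 = 2.01043 g/L.

2.010 g/L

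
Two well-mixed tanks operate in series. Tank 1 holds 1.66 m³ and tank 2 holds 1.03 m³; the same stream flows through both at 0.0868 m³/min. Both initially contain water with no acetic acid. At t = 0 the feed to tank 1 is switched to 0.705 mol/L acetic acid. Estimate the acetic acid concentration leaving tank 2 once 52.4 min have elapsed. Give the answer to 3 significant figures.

Time constants: τᵢ = Vᵢ/Q for each well-mixed tank.
τ₁ = 1.66/0.0868 = 19.124 min; τ₂ = 1.03/0.0868 = 11.866 min.
Tank 1: C₁ = C_in(1 − e^(−t/τ₁)). Tank 2 (τ₁ ≠ τ₂): C₂ = C_in[1 − (τ₁ e^(−t/τ₁) − τ₂ e^(−t/τ₂))/(τ₁ − τ₂)].
At t = 52.4: e^(−t/τ₁) = 0.064573, e^(−t/τ₂) = 0.012084.
C₂ = 0.705·[1 − (19.124·0.064573 − 11.866·0.012084)/(7.2581)] = 0.705·0.84961 = 0.59898 mol/L.

0.599 mol/L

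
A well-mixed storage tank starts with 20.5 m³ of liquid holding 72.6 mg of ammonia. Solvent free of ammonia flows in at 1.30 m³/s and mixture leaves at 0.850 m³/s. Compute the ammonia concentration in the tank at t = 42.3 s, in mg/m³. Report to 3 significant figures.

0.531 mg/m³

Total volume: dV/dt = Q_in − Q_out = 0.45000 m³/s, so V(t) = 20.5 + 0.45000 t and V(42.3) = 39.535 m³.
Species balance (pure solvent in): dm/dt = −Q_out · m/V(t).
Separate: dm/m = −Q_out dt/V(t) ⇒ ln(m/m₀) = −(Q_out/(Q_in−Q_out)) ln(V/V₀).
m = m₀ (V₀/V)^(Q_out/(Q_in−Q_out)) = 72.6 × (20.5/39.535)^(1.8889) = 20.998 mg.
C = m/V = 20.998/39.535 = 0.53112 mg/m³.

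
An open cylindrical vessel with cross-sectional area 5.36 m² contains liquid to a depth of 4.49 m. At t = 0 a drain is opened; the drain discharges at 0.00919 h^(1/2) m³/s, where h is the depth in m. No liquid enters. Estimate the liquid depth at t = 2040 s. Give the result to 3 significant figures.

0.137 m

With no inflow, A dh/dt = −0.00919 √h.
∫ h^(−1/2) dh = −(0.00919/A) ∫ dt, giving 2√h = 2√h₀ − (0.00919/A) t.
√h = √4.49 − 0.00919·2040/(2·5.36) = 2.1190 − 1.7488 = 0.37012.
h = 0.37012² = 0.13699 m.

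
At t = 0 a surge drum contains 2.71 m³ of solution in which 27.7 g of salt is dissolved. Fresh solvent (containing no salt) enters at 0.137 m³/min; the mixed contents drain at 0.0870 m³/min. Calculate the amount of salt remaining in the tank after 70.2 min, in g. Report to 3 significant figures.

Total volume: dV/dt = Q_in − Q_out = 0.050000 m³/min, so V(t) = 2.71 + 0.050000 t and V(70.2) = 6.2200 m³.
Solute balance: dm/dt = 0 − Q_out C = −Q_out m/V(t).
Separate: dm/m = −Q_out dt/V(t) ⇒ ln(m/m₀) = −(Q_out/(Q_in−Q_out)) ln(V/V₀).
m = m₀ (V₀/V)^(Q_out/(Q_in−Q_out)) = 27.7 × (2.71/6.2200)^(1.7400) = 6.5261 g.

6.53 g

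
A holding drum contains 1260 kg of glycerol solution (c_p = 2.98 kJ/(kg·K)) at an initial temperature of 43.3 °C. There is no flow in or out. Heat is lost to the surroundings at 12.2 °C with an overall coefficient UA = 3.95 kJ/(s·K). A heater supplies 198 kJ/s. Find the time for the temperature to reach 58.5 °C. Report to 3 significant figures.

Lumped-capacitance energy balance: M c_p dT/dt = UA(T_amb − T) + Q̇.
τ = M c_p/UA = 950.58 s; T_ss = T_amb + Q̇/UA = 12.2 + 198/3.95 = 62.327 °C.
T(t) = T_ss + (T₀ − T_ss)e^(−t/τ); set T = 58.5:
t = −τ ln[(T − T_ss)/(T₀ − T_ss)] = −950.58 · ln(0.20112) = 1524.6 s.

1520 s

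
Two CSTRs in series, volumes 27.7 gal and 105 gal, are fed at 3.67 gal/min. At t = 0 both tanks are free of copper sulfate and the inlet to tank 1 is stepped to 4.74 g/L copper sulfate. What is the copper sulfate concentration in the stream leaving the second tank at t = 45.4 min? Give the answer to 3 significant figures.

3.43 g/L

Each tank obeys Vᵢ dCᵢ/dt = Q(Cᵢ₋₁ − Cᵢ), so τᵢ = Vᵢ/Q.
τ₁ = 27.7/3.67 = 7.5477 min; τ₂ = 105/3.67 = 28.610 min.
Solving the cascade with C₁(0)=C₂(0)=0 gives C₂(t) = C_in[1 − (τ₁ e^(−t/τ₁) − τ₂ e^(−t/τ₂))/(τ₁ − τ₂)].
At t = 45.4: e^(−t/τ₁) = 0.0024416, e^(−t/τ₂) = 0.20457.
C₂ = 4.74·[1 − (7.5477·0.0024416 − 28.610·0.20457)/(-21.063)] = 4.74·0.72300 = 3.4270 g/L.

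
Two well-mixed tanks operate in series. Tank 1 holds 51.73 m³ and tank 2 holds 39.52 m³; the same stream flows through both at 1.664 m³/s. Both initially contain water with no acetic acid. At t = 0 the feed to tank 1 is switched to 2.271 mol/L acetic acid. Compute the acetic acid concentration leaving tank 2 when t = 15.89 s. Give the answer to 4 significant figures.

Each tank obeys Vᵢ dCᵢ/dt = Q(Cᵢ₋₁ − Cᵢ), so τᵢ = Vᵢ/Q.
τ₁ = 51.73/1.664 = 31.0877 s; τ₂ = 39.52/1.664 = 23.7500 s.
Solving the cascade with C₁(0)=C₂(0)=0 gives C₂(t) = C_in[1 − (τ₁ e^(−t/τ₁) − τ₂ e^(−t/τ₂))/(τ₁ − τ₂)].
At t = 15.89: e^(−t/τ₁) = 0.599815, e^(−t/τ₂) = 0.512194.
C₂ = 2.271·[1 − (31.0877·0.599815 − 23.7500·0.512194)/(7.33774)] = 2.271·0.116581 = 0.264756 mol/L.

0.2648 mol/L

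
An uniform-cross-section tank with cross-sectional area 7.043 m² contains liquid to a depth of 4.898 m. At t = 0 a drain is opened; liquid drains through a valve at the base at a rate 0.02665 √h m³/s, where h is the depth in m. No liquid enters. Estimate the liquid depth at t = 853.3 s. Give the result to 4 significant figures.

A dh/dt = −Q_out = −0.02665 √h.
Separate and integrate: 2(√h − √h₀) = −(0.02665/A) t.
√h = √4.898 − 0.02665·853.3/(2·7.043) = 2.21314 − 1.61440 = 0.598742.
h = 0.598742² = 0.358492 m.

0.3585 m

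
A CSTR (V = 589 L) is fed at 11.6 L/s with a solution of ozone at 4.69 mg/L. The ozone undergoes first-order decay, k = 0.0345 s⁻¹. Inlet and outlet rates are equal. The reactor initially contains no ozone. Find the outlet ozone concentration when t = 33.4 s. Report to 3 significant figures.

Species balance: V dC/dt = Q C_in − Q C − k V C.
This is linear with rate a = Q/V + k = 0.054194 s⁻¹.
C_ss = Q C_in/(Q + kV) = 1.7044 mg/L; C(t) = C_ss + (C₀ − C_ss) e^(−a t).
C(33.4) = 1.7044 + (-1.7044)·e^(−0.054194·33.4) = 1.7044 + (-1.7044)·0.16364 = 1.4255 mg/L.

1.43 mg/L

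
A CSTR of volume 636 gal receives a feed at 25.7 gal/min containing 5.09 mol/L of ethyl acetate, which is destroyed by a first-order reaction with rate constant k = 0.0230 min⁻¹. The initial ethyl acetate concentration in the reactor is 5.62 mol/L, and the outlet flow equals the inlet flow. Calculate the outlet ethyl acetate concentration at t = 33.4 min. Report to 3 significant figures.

3.53 mol/L

Species balance: V dC/dt = Q C_in − Q C − k V C.
dC/dt = (Q/V) C_in − (Q/V + k) C; effective rate a = Q/V + k = 0.040409 + 0.0230 = 0.063409 min⁻¹.
C_ss = Q C_in/(Q + kV) = 3.2437 mol/L; C(t) = C_ss + (C₀ − C_ss) e^(−a t).
C(33.4) = 3.2437 + (2.3763)·e^(−0.063409·33.4) = 3.2437 + (2.3763)·0.12029 = 3.5296 mol/L.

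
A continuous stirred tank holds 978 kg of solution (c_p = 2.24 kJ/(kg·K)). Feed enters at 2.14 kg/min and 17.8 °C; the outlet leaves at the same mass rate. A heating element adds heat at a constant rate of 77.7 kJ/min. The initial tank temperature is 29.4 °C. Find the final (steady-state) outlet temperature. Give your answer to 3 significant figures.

M c_p dT/dt = ṁ c_p (T_in − T) + Q̇.
At steady state dT/dt = 0 ⇒ T_ss = T_in + Q̇/(ṁ c_p) = 17.8 + 77.7/(2.14·2.24) = 34.009 °C.

34.0 °C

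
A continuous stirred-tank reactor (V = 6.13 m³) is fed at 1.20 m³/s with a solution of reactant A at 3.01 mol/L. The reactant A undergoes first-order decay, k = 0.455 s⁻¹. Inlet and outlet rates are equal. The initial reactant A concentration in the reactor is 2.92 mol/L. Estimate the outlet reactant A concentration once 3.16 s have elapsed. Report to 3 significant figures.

1.16 mol/L

V dC/dt = Q(C_in − C) − k V C.
This is linear with rate a = Q/V + k = 0.65076 s⁻¹.
C_ss = Q C_in/(Q + kV) = 0.90546 mol/L; C(t) = C_ss + (C₀ − C_ss) e^(−a t).
C(3.16) = 0.90546 + (2.0145)·e^(−0.65076·3.16) = 0.90546 + (2.0145)·0.12791 = 1.1631 mol/L.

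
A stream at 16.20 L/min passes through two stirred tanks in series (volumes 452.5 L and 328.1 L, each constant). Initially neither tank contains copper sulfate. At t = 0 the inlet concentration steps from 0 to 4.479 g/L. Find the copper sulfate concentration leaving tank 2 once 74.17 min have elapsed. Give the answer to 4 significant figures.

Species balance on tank i: dCᵢ/dt = (Cᵢ₋₁ − Cᵢ)/τᵢ with τᵢ = Vᵢ/Q.
τ₁ = 452.5/16.20 = 27.9321 min; τ₂ = 328.1/16.20 = 20.2531 min.
Tank 1: C₁ = C_in(1 − e^(−t/τ₁)). Tank 2 (τ₁ ≠ τ₂): C₂ = C_in[1 − (τ₁ e^(−t/τ₁) − τ₂ e^(−t/τ₂))/(τ₁ − τ₂)].
At t = 74.17: e^(−t/τ₁) = 0.0702730, e^(−t/τ₂) = 0.0256770.
C₂ = 4.479·[1 − (27.9321·0.0702730 − 20.2531·0.0256770)/(7.67901)] = 4.479·0.812107 = 3.63743 g/L.

3.637 g/L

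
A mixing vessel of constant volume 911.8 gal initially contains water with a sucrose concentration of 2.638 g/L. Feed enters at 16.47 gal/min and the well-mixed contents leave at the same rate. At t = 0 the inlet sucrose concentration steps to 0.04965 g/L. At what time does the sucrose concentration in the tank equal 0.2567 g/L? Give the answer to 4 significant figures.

Species balance: V dC/dt = Q(C_in − C) ⇒ τ = V/Q = 55.3613 min.
C(t) = C_in + (C₀ − C_in) e^(−t/τ). Set C = 0.2567 and solve for t:
e^(−t/τ) = (C − C_in)/(C₀ − C_in) = (0.2567 − 0.04965)/(2.638 − 0.04965) = 0.0799930
t = −τ ln(…) = 55.3613 × 2.52582 = 139.832 min.

139.8 min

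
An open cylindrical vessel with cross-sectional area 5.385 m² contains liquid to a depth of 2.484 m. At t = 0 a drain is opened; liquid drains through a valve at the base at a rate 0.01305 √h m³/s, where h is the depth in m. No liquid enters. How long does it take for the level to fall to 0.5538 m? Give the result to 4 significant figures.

686.6 s

Mass balance (ρ constant): A dh/dt = −0.01305 √h.
∫ h^(−1/2) dh = −(0.01305/A) ∫ dt, giving 2√h = 2√h₀ − (0.01305/A) t.
t = 2A(√h₀ − √h)/0.01305 = 2·5.385·(√2.484 − √0.5538)/0.01305
  = 10.7700 × (1.57607 − 0.744177) / 0.01305 = 686.551 s.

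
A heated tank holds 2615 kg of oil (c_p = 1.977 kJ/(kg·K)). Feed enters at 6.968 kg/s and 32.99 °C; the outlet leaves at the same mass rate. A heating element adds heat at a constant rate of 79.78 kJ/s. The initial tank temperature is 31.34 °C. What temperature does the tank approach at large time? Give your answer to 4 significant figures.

38.78 °C

M c_p dT/dt = ṁ c_p (T_in − T) + Q̇.
At steady state dT/dt = 0 ⇒ T_ss = T_in + Q̇/(ṁ c_p) = 32.99 + 79.78/(6.968·1.977) = 38.7813 °C.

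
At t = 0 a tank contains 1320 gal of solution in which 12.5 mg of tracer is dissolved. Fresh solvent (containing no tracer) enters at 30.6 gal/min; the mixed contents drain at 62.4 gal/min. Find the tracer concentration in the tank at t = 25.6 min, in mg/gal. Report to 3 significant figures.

0.00376 mg/gal

Total volume: dV/dt = Q_in − Q_out = -31.800 gal/min, so V(t) = 1320 − 31.800 t and V(25.6) = 505.92 gal.
Species balance (pure solvent in): dm/dt = −Q_out · m/V(t).
dm/m = −Q_out dt/(V₀ − 31.800 t); integrating gives ln(m/m₀) = −(Q_out/(Q_in−Q_out)) ln(V/V₀).
m = m₀ (V₀/V)^(Q_out/(Q_in−Q_out)) = 12.5 × (1320/505.92)^(-1.9623) = 1.9039 mg.
C = m/V = 1.9039/505.92 = 0.0037632 mg/gal.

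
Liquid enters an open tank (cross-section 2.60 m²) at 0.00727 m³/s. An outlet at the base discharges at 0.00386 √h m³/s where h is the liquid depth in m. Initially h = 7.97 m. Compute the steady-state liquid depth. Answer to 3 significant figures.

3.55 m

Level balance: A dh/dt = 0.00727 − 0.00386 √h. Setting dh/dt = 0:
Q_in = 0.00386 √h_ss ⇒ √h_ss = 0.00727/0.00386 = 1.8834.
h_ss = 1.8834² = 3.5473 m. (Since h₀ = 7.97 m > h_ss, the level will fall toward this value.)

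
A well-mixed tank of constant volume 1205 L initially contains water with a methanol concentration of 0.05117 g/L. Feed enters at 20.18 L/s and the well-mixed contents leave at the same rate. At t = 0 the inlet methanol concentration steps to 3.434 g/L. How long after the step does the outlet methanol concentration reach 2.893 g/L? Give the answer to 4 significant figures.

Species balance: V dC/dt = Q(C_in − C) ⇒ τ = V/Q = 59.7126 s.
C(t) = C_in + (C₀ − C_in) e^(−t/τ). Set C = 2.893 and solve for t:
e^(−t/τ) = (C − C_in)/(C₀ − C_in) = (2.893 − 3.434)/(0.05117 − 3.434) = 0.159925
t = −τ ln(…) = 59.7126 × 1.83305 = 109.456 s.

109.5 s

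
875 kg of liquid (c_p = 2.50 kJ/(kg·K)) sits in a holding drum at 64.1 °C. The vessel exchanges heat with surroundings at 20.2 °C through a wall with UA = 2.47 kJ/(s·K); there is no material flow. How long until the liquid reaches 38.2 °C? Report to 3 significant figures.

M c_p dT/dt = −UA(T − T_amb).
τ = M c_p/UA = 885.63 s; T_ss = T_amb = 20.200 °C.
T(t) = T_ss + (T₀ − T_ss)e^(−t/τ); set T = 38.2:
t = −τ ln[(T − T_ss)/(T₀ − T_ss)] = −885.63 · ln(0.41002) = 789.57 s.

790 s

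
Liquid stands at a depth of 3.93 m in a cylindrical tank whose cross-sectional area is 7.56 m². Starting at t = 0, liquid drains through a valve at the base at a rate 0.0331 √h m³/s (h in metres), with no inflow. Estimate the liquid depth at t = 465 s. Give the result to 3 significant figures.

A dh/dt = −Q_out = −0.0331 √h.
This is separable: 2 d(√h)/dt = −0.0331/A, so √h = √h₀ − (0.0331/(2A)) t.
√h = √3.93 − 0.0331·465/(2·7.56) = 1.9824 − 1.0180 = 0.96447.
h = 0.96447² = 0.93020 m.

0.930 m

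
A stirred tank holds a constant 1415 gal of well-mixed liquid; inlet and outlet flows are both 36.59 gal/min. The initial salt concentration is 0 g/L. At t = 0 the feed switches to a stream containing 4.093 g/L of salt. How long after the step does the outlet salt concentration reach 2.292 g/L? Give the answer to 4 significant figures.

Species balance: V dC/dt = Q(C_in − C) ⇒ τ = V/Q = 38.6718 min.
C(t) = C_in + (C₀ − C_in) e^(−t/τ). Set C = 2.292 and solve for t:
e^(−t/τ) = (C − C_in)/(C₀ − C_in) = (2.292 − 4.093)/(0 − 4.093) = 0.440020
t = −τ ln(…) = 38.6718 × 0.820936 = 31.7471 min.

31.75 min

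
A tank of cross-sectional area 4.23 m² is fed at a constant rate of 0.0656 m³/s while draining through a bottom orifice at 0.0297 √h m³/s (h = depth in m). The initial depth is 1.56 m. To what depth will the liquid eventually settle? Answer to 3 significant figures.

Level balance: A dh/dt = 0.0656 − 0.0297 √h. Setting dh/dt = 0:
Q_in = 0.0297 √h_ss ⇒ √h_ss = 0.0656/0.0297 = 2.2088.
h_ss = 2.2088² = 4.8786 m. (Since h₀ = 1.56 m < h_ss, the level will rise toward this value.)

4.88 m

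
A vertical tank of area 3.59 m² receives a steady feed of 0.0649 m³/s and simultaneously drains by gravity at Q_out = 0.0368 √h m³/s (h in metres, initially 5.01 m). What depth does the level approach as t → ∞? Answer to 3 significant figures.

Unsteady balance on liquid volume: A dh/dt = Q_in − 0.0368 √h. At steady state dh/dt = 0:
Q_in = 0.0368 √h_ss ⇒ √h_ss = 0.0649/0.0368 = 1.7636.
h_ss = 1.7636² = 3.1102 m. (Since h₀ = 5.01 m > h_ss, the level will fall toward this value.)

3.11 m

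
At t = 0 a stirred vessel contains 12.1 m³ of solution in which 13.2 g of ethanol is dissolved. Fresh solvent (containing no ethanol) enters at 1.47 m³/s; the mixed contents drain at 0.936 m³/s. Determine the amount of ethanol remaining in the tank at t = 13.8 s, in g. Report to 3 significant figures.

Let m(t) be the amount of ethanol. Volume: V(t) = V₀ + (Q_in − Q_out) t = 12.1 + 0.53400 t; V(13.8) = 19.469 m³.
No ethanol enters, so dm/dt = −Q_out · (m/V).
Separate: dm/m = −Q_out dt/V(t) ⇒ ln(m/m₀) = −(Q_out/(Q_in−Q_out)) ln(V/V₀).
m = m₀ (V₀/V)^(Q_out/(Q_in−Q_out)) = 13.2 × (12.1/19.469)^(1.7528) = 5.7347 g.

5.73 g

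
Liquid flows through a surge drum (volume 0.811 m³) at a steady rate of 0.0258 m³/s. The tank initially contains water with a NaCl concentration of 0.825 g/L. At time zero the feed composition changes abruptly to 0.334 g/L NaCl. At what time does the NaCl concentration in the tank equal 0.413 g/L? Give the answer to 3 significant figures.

Species balance: V dC/dt = Q(C_in − C) ⇒ τ = V/Q = 31.434 s.
C(t) = C_in + (C₀ − C_in) e^(−t/τ). Set C = 0.413 and solve for t:
e^(−t/τ) = (C − C_in)/(C₀ − C_in) = (0.413 − 0.334)/(0.825 − 0.334) = 0.16090
t = −τ ln(…) = 31.434 × 1.8270 = 57.430 s.

57.4 s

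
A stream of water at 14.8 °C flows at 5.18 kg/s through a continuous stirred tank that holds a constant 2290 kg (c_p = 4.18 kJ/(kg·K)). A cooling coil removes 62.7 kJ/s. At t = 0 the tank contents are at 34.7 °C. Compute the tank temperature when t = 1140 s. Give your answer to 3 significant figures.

13.6 °C

M c_p dT/dt = ṁ c_p (T_in − T) − Q̇.
τ = M/ṁ = 442.08 s; T_ss = T_in − Q̇/(ṁ c_p) = 14.8 − 62.7/(5.18·4.18) = 11.904 °C.
T approaches T_ss exponentially: T(t) = T_ss + (T₀ − T_ss) e^(−t/τ).
T(1140) = 11.904 + (22.796)·e^(−1140/442.08) = 11.904 + (22.796)·0.075873 = 13.634 °C.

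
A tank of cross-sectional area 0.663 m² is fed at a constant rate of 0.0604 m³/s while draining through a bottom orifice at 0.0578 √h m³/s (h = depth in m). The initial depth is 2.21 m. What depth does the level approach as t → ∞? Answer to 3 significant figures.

Level balance: A dh/dt = 0.0604 − 0.0578 √h. Setting dh/dt = 0:
Q_in = 0.0578 √h_ss ⇒ √h_ss = 0.0604/0.0578 = 1.0450.
h_ss = 1.0450² = 1.0920 m. (Since h₀ = 2.21 m > h_ss, the level will fall toward this value.)

1.09 m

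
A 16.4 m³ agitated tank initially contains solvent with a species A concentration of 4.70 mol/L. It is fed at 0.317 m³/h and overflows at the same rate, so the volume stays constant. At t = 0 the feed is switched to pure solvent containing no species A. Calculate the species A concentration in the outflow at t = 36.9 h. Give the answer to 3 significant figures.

2.30 mol/L

Unsteady species balance (constant V, well mixed): V dC/dt = Q(C_in − C).
Time constant τ = V/Q = 16.4/0.317 = 51.735 h.
Solution: C(t) = C_in + (C₀ − C_in) e^(−t/τ).
C(36.9) = 0 + (4.70 − 0)·e^(−36.9/51.735) = 0 + (4.7000)·0.49005 = 2.3032 mol/L.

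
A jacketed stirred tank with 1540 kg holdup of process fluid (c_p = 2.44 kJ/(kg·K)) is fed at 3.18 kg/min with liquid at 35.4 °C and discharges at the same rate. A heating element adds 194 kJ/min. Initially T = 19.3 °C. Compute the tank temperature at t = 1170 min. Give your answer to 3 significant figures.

First-law balance (no shaft work): M c_p dT/dt = ṁ c_p (T_in − T) + 194.
τ = M/ṁ = 484.28 min; T_ss = T_in + Q̇/(ṁ c_p) = 35.4 + 194/(3.18·2.44) = 60.403 °C.
Solution: T(t) = T_ss + (T₀ − T_ss) e^(−t/τ).
T(1170) = 60.403 + (-41.103)·e^(−1170/484.28) = 60.403 + (-41.103)·0.089280 = 56.733 °C.

56.7 °C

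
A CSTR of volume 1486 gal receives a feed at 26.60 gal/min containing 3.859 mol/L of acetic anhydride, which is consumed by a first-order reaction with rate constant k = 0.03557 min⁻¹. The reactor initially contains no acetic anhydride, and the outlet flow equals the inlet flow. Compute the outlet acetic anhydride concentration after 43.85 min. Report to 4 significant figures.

1.168 mol/L

Species balance: V dC/dt = Q C_in − Q C − k V C.
dC/dt = (Q/V) C_in − (Q/V + k) C; effective rate a = Q/V + k = 0.0179004 + 0.03557 = 0.0534704 min⁻¹.
C_ss = Q C_in/(Q + kV) = 1.29189 mol/L; C(t) = C_ss + (C₀ − C_ss) e^(−a t).
C(43.85) = 1.29189 + (-1.29189)·e^(−0.0534704·43.85) = 1.29189 + (-1.29189)·0.0958781 = 1.16802 mol/L.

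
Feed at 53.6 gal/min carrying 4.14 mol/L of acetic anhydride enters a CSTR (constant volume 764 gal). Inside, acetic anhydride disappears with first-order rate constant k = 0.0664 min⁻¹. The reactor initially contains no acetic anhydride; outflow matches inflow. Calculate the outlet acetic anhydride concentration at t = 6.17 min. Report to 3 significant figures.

1.21 mol/L

Accumulation = in − out − consumed: V dC/dt = Q C_in − Q C − k V C.
This is linear with rate a = Q/V + k = 0.13656 min⁻¹.
C_ss = Q C_in/(Q + kV) = 2.1270 mol/L; C(t) = C_ss + (C₀ − C_ss) e^(−a t).
C(6.17) = 2.1270 + (-2.1270)·e^(−0.13656·6.17) = 2.1270 + (-2.1270)·0.43061 = 1.2111 mol/L.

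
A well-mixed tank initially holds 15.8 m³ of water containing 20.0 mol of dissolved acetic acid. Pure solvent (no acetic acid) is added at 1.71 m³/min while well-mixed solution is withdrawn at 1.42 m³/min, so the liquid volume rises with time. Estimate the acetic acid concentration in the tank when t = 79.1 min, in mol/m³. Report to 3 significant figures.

Total volume: dV/dt = Q_in − Q_out = 0.29000 m³/min, so V(t) = 15.8 + 0.29000 t and V(79.1) = 38.739 m³.
Solute balance: dm/dt = 0 − Q_out C = −Q_out m/V(t).
dm/m = −Q_out dt/(V₀ + 0.29000 t); integrating gives ln(m/m₀) = −(Q_out/(Q_in−Q_out)) ln(V/V₀).
m = m₀ (V₀/V)^(Q_out/(Q_in−Q_out)) = 20.0 × (15.8/38.739)^(4.8966) = 0.24767 mol.
C = m/V = 0.24767/38.739 = 0.0063932 mol/m³.

0.00639 mol/m³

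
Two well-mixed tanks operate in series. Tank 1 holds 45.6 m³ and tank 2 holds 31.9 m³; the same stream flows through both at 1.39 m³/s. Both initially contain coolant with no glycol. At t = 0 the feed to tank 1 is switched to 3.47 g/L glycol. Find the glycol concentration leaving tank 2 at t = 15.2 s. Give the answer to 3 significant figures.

0.369 g/L

Each tank obeys Vᵢ dCᵢ/dt = Q(Cᵢ₋₁ − Cᵢ), so τᵢ = Vᵢ/Q.
τ₁ = 45.6/1.39 = 32.806 s; τ₂ = 31.9/1.39 = 22.950 s.
Tank 1: C₁ = C_in(1 − e^(−t/τ₁)). Tank 2 (τ₁ ≠ τ₂): C₂ = C_in[1 − (τ₁ e^(−t/τ₁) − τ₂ e^(−t/τ₂))/(τ₁ − τ₂)].
At t = 15.2: e^(−t/τ₁) = 0.62918, e^(−t/τ₂) = 0.51565.
C₂ = 3.47·[1 − (32.806·0.62918 − 22.950·0.51565)/(9.8561)] = 3.47·0.10647 = 0.36945 g/L.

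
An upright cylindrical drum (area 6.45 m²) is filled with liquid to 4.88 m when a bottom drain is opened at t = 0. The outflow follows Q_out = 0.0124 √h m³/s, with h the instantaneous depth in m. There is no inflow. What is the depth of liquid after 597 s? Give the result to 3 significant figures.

A dh/dt = −Q_out = −0.0124 √h.
Separate and integrate: 2(√h − √h₀) = −(0.0124/A) t.
√h = √4.88 − 0.0124·597/(2·6.45) = 2.2091 − 0.57386 = 1.6352.
h = 1.6352² = 2.6739 m.

2.67 m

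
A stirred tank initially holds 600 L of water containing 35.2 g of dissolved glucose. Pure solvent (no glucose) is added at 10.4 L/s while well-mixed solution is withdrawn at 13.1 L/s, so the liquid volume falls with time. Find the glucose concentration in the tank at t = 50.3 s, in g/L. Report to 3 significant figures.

Let m(t) be the amount of glucose. Volume: V(t) = V₀ + (Q_in − Q_out) t = 600 − 2.7000 t; V(50.3) = 464.19 L.
Solute balance: dm/dt = 0 − Q_out C = −Q_out m/V(t).
Separate: dm/m = −Q_out dt/V(t) ⇒ ln(m/m₀) = −(Q_out/(Q_in−Q_out)) ln(V/V₀).
m = m₀ (V₀/V)^(Q_out/(Q_in−Q_out)) = 35.2 × (600/464.19)^(-4.8519) = 10.134 g.
C = m/V = 10.134/464.19 = 0.021831 g/L.

0.0218 g/L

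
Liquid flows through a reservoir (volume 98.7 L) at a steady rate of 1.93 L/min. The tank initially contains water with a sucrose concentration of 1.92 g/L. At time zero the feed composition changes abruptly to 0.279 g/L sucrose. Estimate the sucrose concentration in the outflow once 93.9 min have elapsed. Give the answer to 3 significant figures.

0.541 g/L

Species balance on the tank: V dC/dt = Q(C_in − C).
So dC/dt = (C_in − C)/τ with τ = V/Q = 98.7/1.93 = 51.140 min.
C approaches C_in exponentially: C(t) = C_in + (C₀ − C_in) e^(−t/τ).
C(93.9) = 0.279 + (1.92 − 0.279)·e^(−93.9/51.140) = 0.279 + (1.6410)·0.15943 = 0.54063 g/L.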